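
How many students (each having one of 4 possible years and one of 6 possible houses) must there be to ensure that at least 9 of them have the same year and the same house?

There are 4 × 6 = 24 (year, house) combinations acting as pigeonholes.
With 24 × 8 = 192 students we could place exactly 8 in each, with no (year, house) pair reaching 9.
One more forces some (year, house) pair to hold 9, so 192 + 1 = 193.

193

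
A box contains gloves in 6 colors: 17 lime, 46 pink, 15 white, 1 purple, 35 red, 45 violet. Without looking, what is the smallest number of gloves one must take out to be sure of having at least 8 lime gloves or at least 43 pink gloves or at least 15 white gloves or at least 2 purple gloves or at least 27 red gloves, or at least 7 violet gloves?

97

Each of the 6 colors has its own threshold; avoid all of them simultaneously.
The worst case stops just short of every target: 7 lime, 42 pink, 14 white, 1 purple, 26 red, 6 violet — 7 + 42 + 14 + 1 + 26 + 6 = 96 gloves.
One more glove must push some color to its target, so 96 + 1 = 97.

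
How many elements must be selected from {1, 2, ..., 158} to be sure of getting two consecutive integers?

80

Partition {1, …, 158} into 79 pairs: {1,2}, {3,4}, …, {157,158}.
Choosing 79 integers — say the 79 even numbers 2, 4, …, 158 — takes one from each pair and avoids the property.
Choosing 80 forces two into the same pair by pigeonhole, and those are consecutive. So 80.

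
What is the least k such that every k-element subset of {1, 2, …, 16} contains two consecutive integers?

9

Partition {1, …, 16} into 8 pairs: {1,2}, {3,4}, …, {15,16}.
Choosing 8 integers — say the 8 even numbers 2, 4, …, 16 — takes one from each pair and avoids the property.
Choosing 9 forces two into the same pair by pigeonhole, and those are consecutive. So 9.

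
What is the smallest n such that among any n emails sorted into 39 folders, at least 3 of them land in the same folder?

79

There are 39 folders acting as pigeonholes.
With 39 × 2 = 78 emails we could place exactly 2 in each, with no class reaching 3.
One more forces some class to hold 3, so 78 + 1 = 79.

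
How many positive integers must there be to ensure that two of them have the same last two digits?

There are 100 possible two-digit endings acting as pigeonholes.
With 100 positive integers we could place one in each, avoiding any repeat.
One more forces some class to hold 2, so 100 + 1 = 101.

101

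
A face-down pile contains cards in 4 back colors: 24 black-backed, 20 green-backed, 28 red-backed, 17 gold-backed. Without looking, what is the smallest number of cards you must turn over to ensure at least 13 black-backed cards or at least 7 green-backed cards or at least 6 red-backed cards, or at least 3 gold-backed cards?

The worst case stops just short of every target: 12 black-backed, 6 green-backed, 5 red-backed, 2 gold-backed — 12 + 6 + 5 + 2 = 25 cards.
One more card must push some back color to its target, so 25 + 1 = 26.

26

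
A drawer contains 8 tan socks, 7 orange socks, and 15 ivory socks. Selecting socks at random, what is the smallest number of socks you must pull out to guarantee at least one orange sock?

24

To avoid orange socks as long as possible, exhaust the other 2 colors first.
The worst case draws every non-orange sock first: 8 + 15 = 23.
The next draw is then forced to be orange, giving 23 + 1 = 24.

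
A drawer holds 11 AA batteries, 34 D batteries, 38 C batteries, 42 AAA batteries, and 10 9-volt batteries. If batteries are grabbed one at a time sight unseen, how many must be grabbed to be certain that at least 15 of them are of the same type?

64

In the worst case we take at most 14 of each type, but all 11 AA and all 10 9-volt (fewer than 14), giving 11 + 14 + 14 + 14 + 10 = 63.
One more battery then forces some type to 15, so 63 + 1 = 64.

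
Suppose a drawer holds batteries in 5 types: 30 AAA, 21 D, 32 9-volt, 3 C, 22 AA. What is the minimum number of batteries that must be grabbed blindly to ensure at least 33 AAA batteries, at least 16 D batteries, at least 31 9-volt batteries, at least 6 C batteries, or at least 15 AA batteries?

The worst case stops just short of every target: all 30 AAA, 15 D, 30 9-volt, all 3 C, 14 AA — 30 + 15 + 30 + 3 + 14 = 92 batteries.
One more battery must push some type to its target, so 92 + 1 = 93.

93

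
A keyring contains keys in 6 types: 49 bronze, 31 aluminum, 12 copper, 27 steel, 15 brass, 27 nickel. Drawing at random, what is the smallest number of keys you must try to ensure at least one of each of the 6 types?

The hardest type to obtain is copper: we could draw every other key first — 161 − 12 = 149 keys — without a single copper one.
The next draw must be copper, so 149 + 1 = 150.

150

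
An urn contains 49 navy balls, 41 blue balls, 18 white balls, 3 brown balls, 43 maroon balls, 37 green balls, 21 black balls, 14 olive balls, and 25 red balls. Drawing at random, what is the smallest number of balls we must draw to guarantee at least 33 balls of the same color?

210

In the worst case we take at most 32 of each color, but all 18 white, all 3 brown, all 21 black, all 14 olive, and all 25 red (fewer than 32), giving 32 + 32 + 18 + 3 + 32 + 32 + 21 + 14 + 25 = 209.
One more ball then forces some color to 33, so 209 + 1 = 210.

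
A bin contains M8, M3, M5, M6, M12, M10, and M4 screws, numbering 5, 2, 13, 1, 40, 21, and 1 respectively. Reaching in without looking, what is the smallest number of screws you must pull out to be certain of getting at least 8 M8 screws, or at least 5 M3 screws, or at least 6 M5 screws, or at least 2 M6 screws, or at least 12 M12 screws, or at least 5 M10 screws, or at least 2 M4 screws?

30

The worst case stops just short of every target: all 5 M8, all 2 M3, 5 M5, 1 M6, 11 M12, 4 M10, 1 M4 — 5 + 2 + 5 + 1 + 11 + 4 + 1 = 29 screws.
One more screw must push some size to its target, so 29 + 1 = 30.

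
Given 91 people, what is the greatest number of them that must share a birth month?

8

There are 12 months of the year, which serve as the pigeonholes.
If each of the 12 months of the year held at most 7, the total would be at most 12 × 7 = 84 < 91, a contradiction.
So at least one holds ⌈91/12⌉ = 8.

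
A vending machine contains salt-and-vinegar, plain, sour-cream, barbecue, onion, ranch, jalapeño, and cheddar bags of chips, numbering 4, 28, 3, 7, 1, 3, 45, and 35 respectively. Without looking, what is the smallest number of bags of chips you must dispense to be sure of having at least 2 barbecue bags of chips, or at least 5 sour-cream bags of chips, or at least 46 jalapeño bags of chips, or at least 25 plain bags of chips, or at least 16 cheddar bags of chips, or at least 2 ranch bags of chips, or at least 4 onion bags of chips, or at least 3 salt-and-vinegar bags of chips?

Each of the 8 flavors has its own threshold; avoid all of them simultaneously.
The worst case stops just short of every target: 2 salt-and-vinegar, 24 plain, all 3 sour-cream, 1 barbecue, all 1 onion, 1 ranch, 45 jalapeño, 15 cheddar — 2 + 24 + 3 + 1 + 1 + 1 + 45 + 15 = 92 bags of chips.
One more bag of chips must push some flavor to its target, so 92 + 1 = 93.

93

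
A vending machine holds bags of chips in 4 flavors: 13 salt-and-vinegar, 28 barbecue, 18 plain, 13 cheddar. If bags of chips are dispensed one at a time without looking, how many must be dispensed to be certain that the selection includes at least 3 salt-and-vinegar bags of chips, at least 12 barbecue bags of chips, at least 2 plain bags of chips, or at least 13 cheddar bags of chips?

The worst case stops just short of every target: 2 salt-and-vinegar, 11 barbecue, 1 plain, 12 cheddar — 2 + 11 + 1 + 12 = 26 bags of chips.
One more bag of chips must push some flavor to its target, so 26 + 1 = 27.

27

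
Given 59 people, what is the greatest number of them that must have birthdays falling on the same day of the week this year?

There are 7 days of the week, which serve as the pigeonholes.
If each of the 7 days of the week held at most 8, the total would be at most 7 × 8 = 56 < 59, a contradiction.
So at least one holds ⌈59/7⌉ = 9.

9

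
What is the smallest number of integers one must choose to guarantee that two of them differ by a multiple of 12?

13

Use the pigeonhole principle on residue classes: two integers differ by a multiple of 12 exactly when they share a remainder mod 12.
There are 12 residue classes mod 12, so 12 integers can all lie in distinct classes.
One more integer must repeat a residue, giving a difference divisible by 12. So n = 12 + 1 = 13.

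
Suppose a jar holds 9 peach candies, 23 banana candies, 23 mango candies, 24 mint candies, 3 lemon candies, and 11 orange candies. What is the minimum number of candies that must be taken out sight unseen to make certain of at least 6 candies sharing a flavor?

29

In the worst case we take at most 5 of each flavor, but all 3 lemon (fewer than 5), giving 5 + 5 + 5 + 5 + 3 + 5 = 28.
One more candy then forces some flavor to 6, so 28 + 1 = 29.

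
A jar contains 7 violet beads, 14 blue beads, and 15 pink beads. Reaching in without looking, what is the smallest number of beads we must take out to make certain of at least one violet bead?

To avoid violet beads as long as possible, exhaust the other 2 colors first.
The worst case draws every non-violet bead first: 14 + 15 = 29.
The next draw is then forced to be violet, giving 29 + 1 = 30.

30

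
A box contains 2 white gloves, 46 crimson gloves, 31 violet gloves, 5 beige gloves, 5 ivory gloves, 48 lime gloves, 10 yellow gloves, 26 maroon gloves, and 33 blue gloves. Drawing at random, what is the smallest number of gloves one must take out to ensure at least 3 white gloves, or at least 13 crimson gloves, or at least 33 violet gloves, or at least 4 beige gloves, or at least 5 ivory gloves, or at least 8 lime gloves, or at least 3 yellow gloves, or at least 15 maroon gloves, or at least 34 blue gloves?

109

Each of the 9 colors has its own threshold; avoid all of them simultaneously.
The worst case stops just short of every target: 2 white, 12 crimson, all 31 violet, 3 beige, 4 ivory, 7 lime, 2 yellow, 14 maroon, 33 blue — 2 + 12 + 31 + 3 + 4 + 7 + 2 + 14 + 33 = 108 gloves.
One more glove must push some color to its target, so 108 + 1 = 109.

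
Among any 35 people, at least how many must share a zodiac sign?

3

There are 12 zodiac signs, which serve as the pigeonholes.
If each of the 12 zodiac signs held at most 2, the total would be at most 12 × 2 = 24 < 35, a contradiction.
So at least one holds ⌈35/12⌉ = 3.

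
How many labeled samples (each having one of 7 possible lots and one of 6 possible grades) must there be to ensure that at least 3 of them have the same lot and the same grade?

There are 7 × 6 = 42 (lot, grade) combinations acting as pigeonholes.
With 42 × 2 = 84 labeled samples we could place exactly 2 in each, with no (lot, grade) pair reaching 3.
One more forces some (lot, grade) pair to hold 3, so 84 + 1 = 85.

85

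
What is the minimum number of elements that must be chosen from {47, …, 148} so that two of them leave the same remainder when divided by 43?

Use the pigeonhole principle on residue classes: group the integers by remainder mod 43; there are 43 residue classes, each nonempty in this range.
Choosing one from each class (43 integers) avoids any shared remainder.
One more choice must repeat a class, so two differ by a multiple of 43. Hence 43 + 1 = 44.

44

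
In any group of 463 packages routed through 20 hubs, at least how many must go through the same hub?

24

The 463 packages fall into 20 hubs.
If each of the 20 hubs held at most 23, the total would be at most 20 × 23 = 460 < 463, a contradiction.
So at least one holds ⌈463/20⌉ = 24.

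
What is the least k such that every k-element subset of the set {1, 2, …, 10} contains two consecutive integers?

6

Partition {1, …, 10} into 5 pairs: {1,2}, {3,4}, …, {9,10}.
Choosing 5 integers — say the 5 even numbers 2, 4, …, 10 — takes one from each pair and avoids the property.
Choosing 6 forces two into the same pair by pigeonhole, and those are consecutive. So 6.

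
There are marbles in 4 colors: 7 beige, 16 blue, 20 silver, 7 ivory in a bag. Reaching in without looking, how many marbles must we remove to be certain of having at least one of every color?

The hardest color to obtain is beige: we could draw every other marble first — 50 − 7 = 43 marbles — without a single beige one.
The next draw must be beige, so 43 + 1 = 44.

44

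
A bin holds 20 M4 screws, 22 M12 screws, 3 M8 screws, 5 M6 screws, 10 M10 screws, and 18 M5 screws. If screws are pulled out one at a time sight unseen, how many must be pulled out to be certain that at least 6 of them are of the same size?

29

Treat the 6 sizes as pigeonholes.
In the worst case we take at most 5 of each size, but all 3 M8 (fewer than 5), giving 5 + 5 + 3 + 5 + 5 + 5 = 28.
One more screw then forces some size to 6, so 28 + 1 = 29.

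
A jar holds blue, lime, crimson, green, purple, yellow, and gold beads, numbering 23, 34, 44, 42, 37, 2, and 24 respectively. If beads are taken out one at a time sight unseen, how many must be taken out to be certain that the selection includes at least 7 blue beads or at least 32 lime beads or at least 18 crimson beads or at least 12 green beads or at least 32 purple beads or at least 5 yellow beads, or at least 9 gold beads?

107

Each of the 7 colors has its own threshold; avoid all of them simultaneously.
The worst case stops just short of every target: 6 blue, 31 lime, 17 crimson, 11 green, 31 purple, all 2 yellow, 8 gold — 6 + 31 + 17 + 11 + 31 + 2 + 8 = 106 beads.
One more bead must push some color to its target, so 106 + 1 = 107.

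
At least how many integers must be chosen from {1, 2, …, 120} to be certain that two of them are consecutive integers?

Partition {1, …, 120} into 60 pairs: {1,2}, {3,4}, …, {119,120}.
Choosing 60 integers — say the 60 even numbers 2, 4, …, 120 — takes one from each pair and avoids the property.
Choosing 61 forces two into the same pair by pigeonhole, and those are consecutive. So 61.

61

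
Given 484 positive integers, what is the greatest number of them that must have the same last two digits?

If each of the 100 possible two-digit endings held at most 4, the total would be at most 100 × 4 = 400 < 484, a contradiction.
So at least one holds ⌈484/100⌉ = 5.

5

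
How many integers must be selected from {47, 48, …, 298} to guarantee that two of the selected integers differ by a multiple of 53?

Use the pigeonhole principle on residue classes: group the integers by remainder mod 53; there are 53 residue classes, each nonempty in this range.
Choosing one from each class (53 integers) avoids any shared remainder.
One more choice must repeat a class, so two differ by a multiple of 53. Hence 53 + 1 = 54.

54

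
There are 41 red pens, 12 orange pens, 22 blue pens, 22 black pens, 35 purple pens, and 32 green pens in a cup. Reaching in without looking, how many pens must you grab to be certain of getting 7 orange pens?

To avoid orange pens as long as possible, exhaust the other 5 ink colors first.
The worst case draws every non-orange pen first: 41 + 22 + 22 + 35 + 32 = 152.
The next 7 draws are then forced to be orange, giving 152 + 7 = 159.

159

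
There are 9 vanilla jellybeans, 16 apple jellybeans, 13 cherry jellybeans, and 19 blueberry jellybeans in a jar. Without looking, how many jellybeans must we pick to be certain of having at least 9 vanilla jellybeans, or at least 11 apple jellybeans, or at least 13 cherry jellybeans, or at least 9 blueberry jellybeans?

39

Each of the 4 flavors has its own threshold; avoid all of them simultaneously.
The worst case stops just short of every target: 8 vanilla, 10 apple, 12 cherry, 8 blueberry — 8 + 10 + 12 + 8 = 38 jellybeans.
One more jellybean must push some flavor to its target, so 38 + 1 = 39.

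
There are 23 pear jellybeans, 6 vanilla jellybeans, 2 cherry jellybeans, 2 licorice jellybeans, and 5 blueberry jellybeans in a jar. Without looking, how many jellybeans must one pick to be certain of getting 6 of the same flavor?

In the worst case we take at most 5 of each flavor, but all 2 cherry and all 2 licorice (fewer than 5), giving 5 + 5 + 2 + 2 + 5 = 19.
One more jellybean then forces some flavor to 6, so 19 + 1 = 20.

20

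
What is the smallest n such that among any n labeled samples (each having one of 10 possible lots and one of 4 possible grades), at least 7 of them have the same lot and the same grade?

There are 10 × 4 = 40 (lot, grade) combinations acting as pigeonholes.
With 40 × 6 = 240 labeled samples we could place exactly 6 in each, with no (lot, grade) pair reaching 7.
One more forces some (lot, grade) pair to hold 7, so 240 + 1 = 241.

241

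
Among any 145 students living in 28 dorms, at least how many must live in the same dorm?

If each of the 28 dorms held at most 5, the total would be at most 28 × 5 = 140 < 145, a contradiction.
So at least one holds ⌈145/28⌉ = 6.

6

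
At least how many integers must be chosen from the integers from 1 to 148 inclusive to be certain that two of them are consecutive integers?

75

Partition {1, …, 148} into 74 pairs: {1,2}, {3,4}, …, {147,148}.
Choosing 74 integers — say the 74 even numbers 2, 4, …, 148 — takes one from each pair and avoids the property.
Choosing 75 forces two into the same pair by pigeonhole, and those are consecutive. So 75.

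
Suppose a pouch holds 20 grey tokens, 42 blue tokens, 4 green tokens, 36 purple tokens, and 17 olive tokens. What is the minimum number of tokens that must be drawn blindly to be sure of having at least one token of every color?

116

The hardest color to obtain is green: we could draw every other token first — 119 − 4 = 115 tokens — without a single green one.
The next draw must be green, so 115 + 1 = 116.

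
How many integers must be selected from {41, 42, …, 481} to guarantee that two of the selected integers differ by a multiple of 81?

Group the integers by remainder mod 81; there are 81 residue classes, each nonempty in this range.
Choosing one from each class (81 integers) avoids any shared remainder.
One more choice must repeat a class, so two differ by a multiple of 81. Hence 81 + 1 = 82.

82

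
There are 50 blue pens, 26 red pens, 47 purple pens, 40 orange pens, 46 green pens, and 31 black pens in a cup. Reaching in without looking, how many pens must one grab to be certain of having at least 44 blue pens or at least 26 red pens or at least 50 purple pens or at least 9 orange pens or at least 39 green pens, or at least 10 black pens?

Each of the 6 ink colors has its own threshold; avoid all of them simultaneously.
The worst case stops just short of every target: 43 blue, 25 red, all 47 purple, 8 orange, 38 green, 9 black — 43 + 25 + 47 + 8 + 38 + 9 = 170 pens.
One more pen must push some ink color to its target, so 170 + 1 = 171.

171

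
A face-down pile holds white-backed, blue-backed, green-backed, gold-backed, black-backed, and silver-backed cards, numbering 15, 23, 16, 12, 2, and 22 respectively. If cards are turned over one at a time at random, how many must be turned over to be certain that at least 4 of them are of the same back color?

Treat the 6 back colors as pigeonholes.
In the worst case we take at most 3 of each back color, but all 2 black-backed (fewer than 3), giving 3 + 3 + 3 + 3 + 2 + 3 = 17.
One more card then forces some back color to 4, so 17 + 1 = 18.

18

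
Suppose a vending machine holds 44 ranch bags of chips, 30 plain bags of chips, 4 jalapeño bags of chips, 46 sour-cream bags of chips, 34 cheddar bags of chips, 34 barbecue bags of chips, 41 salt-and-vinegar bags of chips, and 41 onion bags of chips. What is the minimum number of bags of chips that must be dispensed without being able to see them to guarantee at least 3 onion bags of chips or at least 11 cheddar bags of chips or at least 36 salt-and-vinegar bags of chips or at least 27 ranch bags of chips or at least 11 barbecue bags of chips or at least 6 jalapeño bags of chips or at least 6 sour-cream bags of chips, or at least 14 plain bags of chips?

106

Each of the 8 flavors has its own threshold; avoid all of them simultaneously.
The worst case stops just short of every target: 26 ranch, 13 plain, all 4 jalapeño, 5 sour-cream, 10 cheddar, 10 barbecue, 35 salt-and-vinegar, 2 onion — 26 + 13 + 4 + 5 + 10 + 10 + 35 + 2 = 105 bags of chips.
One more bag of chips must push some flavor to its target, so 105 + 1 = 106.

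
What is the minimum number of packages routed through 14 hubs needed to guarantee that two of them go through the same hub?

15

There are 14 hubs acting as pigeonholes.
With 14 packages we could place one in each, avoiding any repeat.
One more forces some class to hold 2, so 14 + 1 = 15.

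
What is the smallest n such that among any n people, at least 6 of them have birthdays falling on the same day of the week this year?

There are 7 days of the week acting as pigeonholes.
With 7 × 5 = 35 people we could place exactly 5 in each, with no class reaching 6.
One more forces some class to hold 6, so 35 + 1 = 36.

36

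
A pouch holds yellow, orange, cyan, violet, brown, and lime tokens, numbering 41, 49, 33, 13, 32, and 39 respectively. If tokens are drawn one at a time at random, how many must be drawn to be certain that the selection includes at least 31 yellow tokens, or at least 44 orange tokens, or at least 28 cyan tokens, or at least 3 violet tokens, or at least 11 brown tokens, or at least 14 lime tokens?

126

The worst case stops just short of every target: 30 yellow, 43 orange, 27 cyan, 2 violet, 10 brown, 13 lime — 30 + 43 + 27 + 2 + 10 + 13 = 125 tokens.
One more token must push some color to its target, so 125 + 1 = 126.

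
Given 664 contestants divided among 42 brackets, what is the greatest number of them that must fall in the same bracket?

The 664 contestants fall into 42 brackets.
If each of the 42 brackets held at most 15, the total would be at most 42 × 15 = 630 < 664, a contradiction.
So at least one holds ⌈664/42⌉ = 16.

16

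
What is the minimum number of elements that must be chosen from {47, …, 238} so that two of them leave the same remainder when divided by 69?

70

Group the integers by remainder mod 69; there are 69 residue classes, each nonempty in this range.
Choosing one from each class (69 integers) avoids any shared remainder.
One more choice must repeat a class, so two differ by a multiple of 69. Hence 69 + 1 = 70.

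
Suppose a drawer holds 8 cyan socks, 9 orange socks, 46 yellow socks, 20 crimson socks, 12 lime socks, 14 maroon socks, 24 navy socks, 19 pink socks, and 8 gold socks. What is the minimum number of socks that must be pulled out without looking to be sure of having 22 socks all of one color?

In the worst case we take at most 21 of each color, but all 8 cyan, all 9 orange, all 20 crimson, all 12 lime, all 14 maroon, all 19 pink, and all 8 gold (fewer than 21), giving 8 + 9 + 21 + 20 + 12 + 14 + 21 + 19 + 8 = 132.
One more sock then forces some color to 22, so 132 + 1 = 133.

133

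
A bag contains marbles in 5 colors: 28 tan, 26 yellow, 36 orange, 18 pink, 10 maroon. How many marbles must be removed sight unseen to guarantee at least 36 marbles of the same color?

In the worst case we take at most 35 of each color, but all 28 tan, all 26 yellow, all 18 pink, and all 10 maroon (fewer than 35), giving 28 + 26 + 35 + 18 + 10 = 117.
One more marble then forces some color to 36, so 117 + 1 = 118.

118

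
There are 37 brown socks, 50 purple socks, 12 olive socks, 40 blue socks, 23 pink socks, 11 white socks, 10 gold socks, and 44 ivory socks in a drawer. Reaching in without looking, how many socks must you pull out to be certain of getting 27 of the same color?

161

In the worst case we take at most 26 of each color, but all 12 olive, all 23 pink, all 11 white, and all 10 gold (fewer than 26), giving 26 + 26 + 12 + 26 + 23 + 11 + 10 + 26 = 160.
One more sock then forces some color to 27, so 160 + 1 = 161.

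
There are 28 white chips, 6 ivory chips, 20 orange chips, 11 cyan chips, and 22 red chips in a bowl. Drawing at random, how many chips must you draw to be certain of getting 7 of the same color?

31

The worst case takes 6 chips of each color without reaching 7 of any: 5 × 6 = 30.
The next chip must bring some color to 7, so 30 + 1 = 31.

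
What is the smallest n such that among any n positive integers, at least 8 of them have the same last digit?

There are 10 possible last digits acting as pigeonholes.
With 10 × 7 = 70 positive integers we could place exactly 7 in each, with no class reaching 8.
One more forces some class to hold 8, so 70 + 1 = 71.

71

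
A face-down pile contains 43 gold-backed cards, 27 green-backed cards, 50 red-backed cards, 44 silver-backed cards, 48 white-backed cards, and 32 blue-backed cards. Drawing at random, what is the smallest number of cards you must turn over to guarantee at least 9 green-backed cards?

226

The worst case draws every non-green-backed card first: 43 + 50 + 44 + 48 + 32 = 217.
The next 9 draws are then forced to be green-backed, giving 217 + 9 = 226.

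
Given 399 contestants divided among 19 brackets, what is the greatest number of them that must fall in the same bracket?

21

If each of the 19 brackets held at most 20, the total would be at most 19 × 20 = 380 < 399, a contradiction.
So at least one holds ⌈399/19⌉ = 21.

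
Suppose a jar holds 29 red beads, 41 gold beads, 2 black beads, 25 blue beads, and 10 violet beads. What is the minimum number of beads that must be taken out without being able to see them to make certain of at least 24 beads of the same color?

In the worst case we take at most 23 of each color, but all 2 black and all 10 violet (fewer than 23), giving 23 + 23 + 2 + 23 + 10 = 81.
One more bead then forces some color to 24, so 81 + 1 = 82.

82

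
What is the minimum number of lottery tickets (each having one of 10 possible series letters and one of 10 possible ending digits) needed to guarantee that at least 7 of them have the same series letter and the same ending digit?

601

There are 10 × 10 = 100 (series letter, ending digit) combinations acting as pigeonholes.
With 100 × 6 = 600 lottery tickets we could place exactly 6 in each, with no (series letter, ending digit) pair reaching 7.
One more forces some (series letter, ending digit) pair to hold 7, so 600 + 1 = 601.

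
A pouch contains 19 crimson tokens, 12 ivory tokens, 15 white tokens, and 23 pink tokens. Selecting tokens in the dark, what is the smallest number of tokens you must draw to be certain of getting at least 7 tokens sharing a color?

The worst case takes 6 tokens of each color without reaching 7 of any: 4 × 6 = 24.
The next token must bring some color to 7, so 24 + 1 = 25.

25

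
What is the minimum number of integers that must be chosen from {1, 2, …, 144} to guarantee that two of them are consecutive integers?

Partition {1, …, 144} into 72 pairs: {1,2}, {3,4}, …, {143,144}.
Choosing 72 integers — say the 72 even numbers 2, 4, …, 144 — takes one from each pair and avoids the property.
Choosing 73 forces two into the same pair by pigeonhole, and those are consecutive. So 73.

73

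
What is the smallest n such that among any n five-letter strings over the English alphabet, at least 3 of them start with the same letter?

53

There are 26 possible first letters acting as pigeonholes.
With 26 × 2 = 52 five-letter strings over the English alphabet we could place exactly 2 in each, with no class reaching 3.
One more forces some class to hold 3, so 52 + 1 = 53.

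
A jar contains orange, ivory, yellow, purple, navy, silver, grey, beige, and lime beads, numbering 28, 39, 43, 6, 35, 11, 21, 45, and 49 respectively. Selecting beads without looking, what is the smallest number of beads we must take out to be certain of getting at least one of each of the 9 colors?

The hardest color to obtain is purple: we could draw every other bead first — 277 − 6 = 271 beads — without a single purple one.
The next draw must be purple, so 271 + 1 = 272.

272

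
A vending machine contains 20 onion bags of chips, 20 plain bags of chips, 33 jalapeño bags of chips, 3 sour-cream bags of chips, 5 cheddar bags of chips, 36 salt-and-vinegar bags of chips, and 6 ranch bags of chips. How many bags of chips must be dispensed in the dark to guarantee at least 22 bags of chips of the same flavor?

97

In the worst case we take at most 21 of each flavor, but all 20 onion, all 20 plain, all 3 sour-cream, all 5 cheddar, and all 6 ranch (fewer than 21), giving 20 + 20 + 21 + 3 + 5 + 21 + 6 = 96.
One more bag of chips then forces some flavor to 22, so 96 + 1 = 97.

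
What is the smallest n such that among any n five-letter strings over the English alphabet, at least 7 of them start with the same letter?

There are 26 possible first letters acting as pigeonholes.
With 26 × 6 = 156 five-letter strings over the English alphabet we could place exactly 6 in each, with no class reaching 7.
One more forces some class to hold 7, so 156 + 1 = 157.

157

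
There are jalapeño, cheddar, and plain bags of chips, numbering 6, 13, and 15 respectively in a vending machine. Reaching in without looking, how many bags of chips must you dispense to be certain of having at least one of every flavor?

29

The hardest flavor to obtain is jalapeño: we could draw every other bag of chips first — 34 − 6 = 28 bags of chips — without a single jalapeño one.
The next draw must be jalapeño, so 28 + 1 = 29.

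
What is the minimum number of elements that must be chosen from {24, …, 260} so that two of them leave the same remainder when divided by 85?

Group the integers by remainder mod 85; there are 85 residue classes, each nonempty in this range.
Choosing one from each class (85 integers) avoids any shared remainder.
One more choice must repeat a class, so two differ by a multiple of 85. Hence 85 + 1 = 86.

86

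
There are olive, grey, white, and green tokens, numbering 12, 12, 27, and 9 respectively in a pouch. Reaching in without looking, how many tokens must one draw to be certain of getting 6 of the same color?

The worst case takes 5 tokens of each color without reaching 6 of any: 4 × 5 = 20.
The next token must bring some color to 6, so 20 + 1 = 21.

21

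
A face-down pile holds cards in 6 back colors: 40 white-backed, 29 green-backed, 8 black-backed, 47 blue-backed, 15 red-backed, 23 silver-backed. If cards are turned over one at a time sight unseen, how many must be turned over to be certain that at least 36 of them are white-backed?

The worst case draws every non-white-backed card first: 29 + 8 + 47 + 15 + 23 = 122.
The next 36 draws are then forced to be white-backed, giving 122 + 36 = 158.

158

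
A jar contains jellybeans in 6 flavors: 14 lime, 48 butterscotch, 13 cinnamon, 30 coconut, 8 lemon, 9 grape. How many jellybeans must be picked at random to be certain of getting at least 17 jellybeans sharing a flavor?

Treat the 6 flavors as pigeonholes.
In the worst case we take at most 16 of each flavor, but all 14 lime, all 13 cinnamon, all 8 lemon, and all 9 grape (fewer than 16), giving 14 + 16 + 13 + 16 + 8 + 9 = 76.
One more jellybean then forces some flavor to 17, so 76 + 1 = 77.

77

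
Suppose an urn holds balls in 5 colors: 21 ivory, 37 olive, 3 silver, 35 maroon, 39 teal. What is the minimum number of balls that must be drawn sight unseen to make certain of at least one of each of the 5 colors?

133

The hardest color to obtain is silver: we could draw every other ball first — 135 − 3 = 132 balls — without a single silver one.
The next draw must be silver, so 132 + 1 = 133.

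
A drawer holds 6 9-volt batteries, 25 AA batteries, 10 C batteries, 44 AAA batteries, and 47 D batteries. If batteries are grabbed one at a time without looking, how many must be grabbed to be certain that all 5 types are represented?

127

The hardest type to obtain is 9-volt: we could draw every other battery first — 132 − 6 = 126 batteries — without a single 9-volt one.
The next draw must be 9-volt, so 126 + 1 = 127.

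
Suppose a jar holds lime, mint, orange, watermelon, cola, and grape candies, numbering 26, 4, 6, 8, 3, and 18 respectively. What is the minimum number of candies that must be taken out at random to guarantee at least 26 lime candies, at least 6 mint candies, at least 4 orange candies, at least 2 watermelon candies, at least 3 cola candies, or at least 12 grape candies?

Each of the 6 flavors has its own threshold; avoid all of them simultaneously.
The worst case stops just short of every target: 25 lime, all 4 mint, 3 orange, 1 watermelon, 2 cola, 11 grape — 25 + 4 + 3 + 1 + 2 + 11 = 46 candies.
One more candy must push some flavor to its target, so 46 + 1 = 47.

47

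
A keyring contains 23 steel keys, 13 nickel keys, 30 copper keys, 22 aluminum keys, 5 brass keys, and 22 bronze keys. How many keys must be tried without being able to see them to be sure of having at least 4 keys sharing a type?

The worst case takes 3 keys of each type without reaching 4 of any: 6 × 3 = 18.
The next key must bring some type to 4, so 18 + 1 = 19.

19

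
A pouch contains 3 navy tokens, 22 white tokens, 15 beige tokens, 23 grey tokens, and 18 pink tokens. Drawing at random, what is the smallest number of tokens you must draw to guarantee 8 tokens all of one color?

In the worst case we take at most 7 of each color, but all 3 navy (fewer than 7), giving 3 + 7 + 7 + 7 + 7 = 31.
One more token then forces some color to 8, so 31 + 1 = 32.

32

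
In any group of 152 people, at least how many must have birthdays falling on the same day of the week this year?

22

If each of the 7 days of the week held at most 21, the total would be at most 7 × 21 = 147 < 152, a contradiction.
So at least one holds ⌈152/7⌉ = 22.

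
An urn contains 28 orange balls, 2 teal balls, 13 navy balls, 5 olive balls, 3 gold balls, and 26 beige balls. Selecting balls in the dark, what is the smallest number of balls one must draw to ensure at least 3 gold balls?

The worst case draws every non-gold ball first: 28 + 2 + 13 + 5 + 26 = 74.
The next 3 draws are then forced to be gold, giving 74 + 3 = 77.

77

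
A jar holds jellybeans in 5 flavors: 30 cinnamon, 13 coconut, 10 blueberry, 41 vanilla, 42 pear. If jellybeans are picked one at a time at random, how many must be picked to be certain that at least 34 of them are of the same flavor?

120

Treat the 5 flavors as pigeonholes.
In the worst case we take at most 33 of each flavor, but all 30 cinnamon, all 13 coconut, and all 10 blueberry (fewer than 33), giving 30 + 13 + 10 + 33 + 33 = 119.
One more jellybean then forces some flavor to 34, so 119 + 1 = 120.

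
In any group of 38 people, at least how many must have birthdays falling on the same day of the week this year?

There are 7 days of the week, which serve as the pigeonholes.
If each of the 7 days of the week held at most 5, the total would be at most 7 × 5 = 35 < 38, a contradiction.
So at least one holds ⌈38/7⌉ = 6.

6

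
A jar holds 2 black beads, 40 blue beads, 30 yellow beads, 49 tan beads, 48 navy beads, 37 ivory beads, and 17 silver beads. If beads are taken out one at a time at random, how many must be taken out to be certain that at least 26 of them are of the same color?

Treat the 7 colors as pigeonholes.
In the worst case we take at most 25 of each color, but all 2 black and all 17 silver (fewer than 25), giving 2 + 25 + 25 + 25 + 25 + 25 + 17 = 144.
One more bead then forces some color to 26, so 144 + 1 = 145.

145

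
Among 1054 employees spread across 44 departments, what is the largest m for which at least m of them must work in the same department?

24

If each of the 44 departments held at most 23, the total would be at most 44 × 23 = 1012 < 1054, a contradiction.
So at least one holds ⌈1054/44⌉ = 24.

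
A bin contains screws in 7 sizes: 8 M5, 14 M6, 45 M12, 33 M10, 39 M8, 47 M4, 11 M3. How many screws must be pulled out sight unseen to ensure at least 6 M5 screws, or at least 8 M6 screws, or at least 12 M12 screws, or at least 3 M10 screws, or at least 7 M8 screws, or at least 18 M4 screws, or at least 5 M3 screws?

53

Each of the 7 sizes has its own threshold; avoid all of them simultaneously.
The worst case stops just short of every target: 5 M5, 7 M6, 11 M12, 2 M10, 6 M8, 17 M4, 4 M3 — 5 + 7 + 11 + 2 + 6 + 17 + 4 = 52 screws.
One more screw must push some size to its target, so 52 + 1 = 53.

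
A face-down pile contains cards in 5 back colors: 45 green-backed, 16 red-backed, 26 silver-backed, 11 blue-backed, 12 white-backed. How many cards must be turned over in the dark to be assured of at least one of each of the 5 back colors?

100

The hardest back color to obtain is blue-backed: we could draw every other card first — 110 − 11 = 99 cards — without a single blue-backed one.
The next draw must be blue-backed, so 99 + 1 = 100.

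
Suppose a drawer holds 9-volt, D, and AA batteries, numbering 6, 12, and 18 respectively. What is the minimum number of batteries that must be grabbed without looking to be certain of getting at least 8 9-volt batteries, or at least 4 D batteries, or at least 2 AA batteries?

The worst case stops just short of every target: all 6 9-volt, 3 D, 1 AA — 6 + 3 + 1 = 10 batteries.
One more battery must push some type to its target, so 10 + 1 = 11.

11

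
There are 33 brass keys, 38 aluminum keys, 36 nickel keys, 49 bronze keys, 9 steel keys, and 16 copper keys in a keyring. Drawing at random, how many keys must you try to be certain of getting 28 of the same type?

134

In the worst case we take at most 27 of each type, but all 9 steel and all 16 copper (fewer than 27), giving 27 + 27 + 27 + 27 + 9 + 16 = 133.
One more key then forces some type to 28, so 133 + 1 = 134.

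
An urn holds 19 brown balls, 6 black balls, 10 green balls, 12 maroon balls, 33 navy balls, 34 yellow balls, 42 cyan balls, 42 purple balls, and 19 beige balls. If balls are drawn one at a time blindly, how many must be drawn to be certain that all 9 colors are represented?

The hardest color to obtain is black: we could draw every other ball first — 217 − 6 = 211 balls — without a single black one.
The next draw must be black, so 211 + 1 = 212.

212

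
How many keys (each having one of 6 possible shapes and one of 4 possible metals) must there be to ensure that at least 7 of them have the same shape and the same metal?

There are 6 × 4 = 24 (shape, metal) combinations acting as pigeonholes.
With 24 × 6 = 144 keys we could place exactly 6 in each, with no (shape, metal) pair reaching 7.
One more forces some (shape, metal) pair to hold 7, so 144 + 1 = 145.

145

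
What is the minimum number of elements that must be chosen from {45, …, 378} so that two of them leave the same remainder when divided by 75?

Group the integers by remainder mod 75; there are 75 residue classes, each nonempty in this range.
Choosing one from each class (75 integers) avoids any shared remainder.
One more choice must repeat a class, so two differ by a multiple of 75. Hence 75 + 1 = 76.

76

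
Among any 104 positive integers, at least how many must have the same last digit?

The 104 positive integers fall into 10 possible last digits.
If each of the 10 possible last digits held at most 10, the total would be at most 10 × 10 = 100 < 104, a contradiction.
So at least one holds ⌈104/10⌉ = 11.

11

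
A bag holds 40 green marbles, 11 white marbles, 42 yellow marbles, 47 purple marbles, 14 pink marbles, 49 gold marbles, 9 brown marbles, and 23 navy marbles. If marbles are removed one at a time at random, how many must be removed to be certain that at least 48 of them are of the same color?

234

Treat the 8 colors as pigeonholes.
In the worst case we take at most 47 of each color, but all 40 green, all 11 white, all 42 yellow, all 14 pink, all 9 brown, and all 23 navy (fewer than 47), giving 40 + 11 + 42 + 47 + 14 + 47 + 9 + 23 = 233.
One more marble then forces some color to 48, so 233 + 1 = 234.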